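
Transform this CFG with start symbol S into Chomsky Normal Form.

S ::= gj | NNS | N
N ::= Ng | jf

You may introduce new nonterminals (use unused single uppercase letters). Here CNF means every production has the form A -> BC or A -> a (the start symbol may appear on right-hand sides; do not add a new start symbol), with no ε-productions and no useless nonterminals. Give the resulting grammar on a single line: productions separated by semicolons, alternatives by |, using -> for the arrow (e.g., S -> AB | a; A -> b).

S -> AB | BC | NA | ND; A -> g; B -> j; C -> f; D -> NS; N -> BC | NA

No ε-productions.
After unit-elimination: S -> Ng | gj | jf | NNS; N -> Ng | jf.
TERM: introduce C -> f, A -> g, B -> j and substitute in every rule of length ≥2.
BIN: S -> NNS becomes S -> ND, D -> NS.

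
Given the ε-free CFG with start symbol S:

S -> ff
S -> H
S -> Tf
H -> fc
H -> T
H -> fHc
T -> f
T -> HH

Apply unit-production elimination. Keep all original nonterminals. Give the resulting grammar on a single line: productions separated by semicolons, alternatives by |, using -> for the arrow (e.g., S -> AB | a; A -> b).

Unit productions: H->T, S->H.
Unit pairs (A ⇒* B via units): (H,T), (S,H), (S,T).
S: inherits non-unit rules of {H, S, T} → HH | Tf | f | fHc | fc | ff.
H: inherits non-unit rules of {H, T} → HH | f | fHc | fc.
T: inherits non-unit rules of {T} → HH | f.

S -> f | HH | Tf | fc | ff | fHc; H -> f | HH | fc | fHc; T -> f | HH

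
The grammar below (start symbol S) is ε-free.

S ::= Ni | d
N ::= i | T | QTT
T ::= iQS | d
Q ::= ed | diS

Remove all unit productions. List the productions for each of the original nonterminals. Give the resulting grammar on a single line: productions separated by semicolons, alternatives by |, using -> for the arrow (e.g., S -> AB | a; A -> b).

S -> d | Ni; N -> d | i | QTT | iQS; Q -> ed | diS; T -> d | iQS

Unit productions: N->T.
Unit pairs (A ⇒* B via units): (N,T).
S: inherits non-unit rules of {S} → Ni | d.
N: inherits non-unit rules of {N, T} → QTT | d | i | iQS.
Q: inherits non-unit rules of {Q} → diS | ed.
T: inherits non-unit rules of {T} → d | iQS.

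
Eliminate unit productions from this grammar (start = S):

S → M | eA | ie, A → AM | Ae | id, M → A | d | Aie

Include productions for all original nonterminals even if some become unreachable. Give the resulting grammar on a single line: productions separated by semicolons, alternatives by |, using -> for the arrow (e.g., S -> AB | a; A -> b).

Unit productions: M->A, S->M.
Unit pairs (A ⇒* B via units): (M,A), (S,A), (S,M).
S: inherits non-unit rules of {A, M, S} → AM | Ae | Aie | d | eA | id | ie.
A: inherits non-unit rules of {A} → AM | Ae | id.
M: inherits non-unit rules of {A, M} → AM | Ae | Aie | d | id.

S -> d | AM | Ae | eA | id | ie | Aie; A -> AM | Ae | id; M -> d | AM | Ae | id | Aie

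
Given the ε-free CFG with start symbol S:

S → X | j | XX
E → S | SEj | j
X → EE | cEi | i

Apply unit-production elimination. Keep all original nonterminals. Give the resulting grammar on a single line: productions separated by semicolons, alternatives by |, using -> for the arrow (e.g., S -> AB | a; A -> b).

Unit productions: E->S, S->X.
Unit pairs (A ⇒* B via units): (E,S), (E,X), (S,X).
S: inherits non-unit rules of {S, X} → EE | XX | cEi | i | j.
E: inherits non-unit rules of {E, S, X} → EE | SEj | XX | cEi | i | j.
X: inherits non-unit rules of {X} → EE | cEi | i.

S -> i | j | EE | XX | cEi; E -> i | j | EE | XX | SEj | cEi; X -> i | EE | cEi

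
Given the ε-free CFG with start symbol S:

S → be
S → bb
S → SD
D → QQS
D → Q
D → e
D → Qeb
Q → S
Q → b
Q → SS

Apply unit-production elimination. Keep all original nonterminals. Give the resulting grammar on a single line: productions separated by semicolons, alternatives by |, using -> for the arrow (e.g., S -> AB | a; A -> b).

S -> SD | bb | be; D -> b | e | SD | SS | bb | be | QQS | Qeb; Q -> b | SD | SS | bb | be

Unit productions: D->Q, Q->S.
Unit pairs (A ⇒* B via units): (D,Q), (D,S), (Q,S).
S: inherits non-unit rules of {S} → SD | bb | be.
D: inherits non-unit rules of {D, Q, S} → QQS | Qeb | SD | SS | b | bb | be | e.
Q: inherits non-unit rules of {Q, S} → SD | SS | b | bb | be.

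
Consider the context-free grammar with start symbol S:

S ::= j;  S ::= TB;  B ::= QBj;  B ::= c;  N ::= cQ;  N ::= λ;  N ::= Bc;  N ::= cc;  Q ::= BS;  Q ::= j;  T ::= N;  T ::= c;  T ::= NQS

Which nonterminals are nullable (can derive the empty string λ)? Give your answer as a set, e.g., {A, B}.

Directly nullable (have an ε-rule): {N}.
T is nullable via T -> N (every symbol on the right is already known nullable).
Not nullable: B, Q, S — each has a terminal in every rule's right-hand side or depends on a non-nullable symbol.

{N, T}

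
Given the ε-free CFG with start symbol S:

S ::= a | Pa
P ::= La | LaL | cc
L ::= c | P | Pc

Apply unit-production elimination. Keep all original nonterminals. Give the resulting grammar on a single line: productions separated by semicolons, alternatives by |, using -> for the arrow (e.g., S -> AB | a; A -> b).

S -> a | Pa; L -> c | La | Pc | cc | LaL; P -> La | cc | LaL

Unit productions: L->P.
Unit pairs (A ⇒* B via units): (L,P).
S: inherits non-unit rules of {S} → Pa | a.
L: inherits non-unit rules of {L, P} → La | LaL | Pc | c | cc.
P: inherits non-unit rules of {P} → La | LaL | cc.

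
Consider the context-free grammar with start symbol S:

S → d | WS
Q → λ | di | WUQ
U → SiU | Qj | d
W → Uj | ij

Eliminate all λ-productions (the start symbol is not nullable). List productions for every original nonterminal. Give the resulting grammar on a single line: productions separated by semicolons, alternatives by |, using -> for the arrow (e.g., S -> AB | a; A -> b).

S -> d | WS; Q -> WU | di | WUQ; U -> d | j | Qj | SiU; W -> Uj | ij

Nullable set: {Q}.
Drop Q -> λ.
Q -> WUQ: Q nullable, giving WU | WUQ.
U -> Qj: Q nullable, giving Qj | j.
Unchanged (no nullable symbols): S -> WS; S -> d; Q -> di; U -> SiU; U -> d; W -> Uj; W -> ij.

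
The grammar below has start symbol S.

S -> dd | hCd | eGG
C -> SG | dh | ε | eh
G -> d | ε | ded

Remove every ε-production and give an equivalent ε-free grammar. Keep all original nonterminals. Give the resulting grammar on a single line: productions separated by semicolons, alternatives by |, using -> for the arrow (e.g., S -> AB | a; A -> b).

Nullable set: {C, G}.
S -> eGG: G, G nullable, giving e | eG | eGG.
S -> hCd: C nullable, giving hCd | hd.
Drop C -> ε.
C -> SG: G nullable, giving S | SG.
Drop G -> ε.
Unchanged (no nullable symbols): S -> dd; C -> dh; C -> eh; G -> d; G -> ded.

S -> e | dd | eG | hd | eGG | hCd; C -> S | SG | dh | eh; G -> d | ded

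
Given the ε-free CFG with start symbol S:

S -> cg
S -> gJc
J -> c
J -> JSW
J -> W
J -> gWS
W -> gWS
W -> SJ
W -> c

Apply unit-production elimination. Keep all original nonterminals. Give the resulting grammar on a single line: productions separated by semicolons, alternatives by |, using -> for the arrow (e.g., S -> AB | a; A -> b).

Unit productions: J->W.
Unit pairs (A ⇒* B via units): (J,W).
S: inherits non-unit rules of {S} → cg | gJc.
J: inherits non-unit rules of {J, W} → JSW | SJ | c | gWS.
W: inherits non-unit rules of {W} → SJ | c | gWS.

S -> cg | gJc; J -> c | SJ | JSW | gWS; W -> c | SJ | gWS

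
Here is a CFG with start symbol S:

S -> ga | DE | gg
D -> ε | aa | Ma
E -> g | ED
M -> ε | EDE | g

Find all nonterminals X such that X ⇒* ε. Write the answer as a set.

Directly nullable (have an ε-rule): {D, M}.
Not nullable: E, S — each has a terminal in every rule's right-hand side or depends on a non-nullable symbol.

{D, M}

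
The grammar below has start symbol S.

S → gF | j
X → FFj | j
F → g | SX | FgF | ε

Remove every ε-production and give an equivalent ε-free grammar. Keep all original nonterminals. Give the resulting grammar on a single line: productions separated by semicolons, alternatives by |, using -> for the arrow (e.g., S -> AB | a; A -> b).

S -> g | j | gF; F -> g | Fg | SX | gF | FgF; X -> j | Fj | FFj

Nullable set: {F}.
S -> gF: F nullable, giving g | gF.
Drop F -> ε.
F -> FgF: F, F nullable, giving Fg | FgF | g | gF.
X -> FFj: F, F nullable, giving FFj | Fj | j.
Unchanged (no nullable symbols): S -> j; F -> SX; F -> g; X -> j.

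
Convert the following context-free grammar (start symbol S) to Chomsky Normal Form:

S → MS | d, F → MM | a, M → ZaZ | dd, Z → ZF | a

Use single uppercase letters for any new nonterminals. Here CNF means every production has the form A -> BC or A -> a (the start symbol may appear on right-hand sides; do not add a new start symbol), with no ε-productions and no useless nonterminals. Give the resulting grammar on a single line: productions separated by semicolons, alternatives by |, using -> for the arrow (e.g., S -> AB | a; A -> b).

No ε-productions.
No unit productions to eliminate.
TERM: introduce A -> a, B -> d and substitute in every rule of length ≥2.
BIN: M -> ZAZ becomes M -> ZC, C -> AZ.

S -> d | MS; A -> a; B -> d; C -> AZ; F -> a | MM; M -> BB | ZC; Z -> a | ZF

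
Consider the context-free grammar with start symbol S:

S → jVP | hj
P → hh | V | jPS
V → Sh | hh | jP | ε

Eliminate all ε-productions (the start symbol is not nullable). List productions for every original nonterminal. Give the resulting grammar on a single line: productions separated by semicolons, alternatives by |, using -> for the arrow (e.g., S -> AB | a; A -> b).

Nullable set: {P, V}.
S -> jVP: V, P nullable, giving j | jP | jV | jVP.
P -> V: V nullable, giving V.
P -> jPS: P nullable, giving jPS | jS.
Drop V -> ε.
V -> jP: P nullable, giving j | jP.
Unchanged (no nullable symbols): S -> hj; P -> hh; V -> Sh; V -> hh.

S -> j | hj | jP | jV | jVP; P -> V | hh | jS | jPS; V -> j | Sh | hh | jP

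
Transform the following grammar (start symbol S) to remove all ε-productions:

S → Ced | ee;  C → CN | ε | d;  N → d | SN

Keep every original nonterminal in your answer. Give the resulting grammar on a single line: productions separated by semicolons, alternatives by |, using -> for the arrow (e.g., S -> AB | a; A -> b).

Nullable set: {C}.
S -> Ced: C nullable, giving Ced | ed.
Drop C -> ε.
C -> CN: C nullable, giving CN | N.
Unchanged (no nullable symbols): S -> ee; C -> d; N -> SN; N -> d.

S -> ed | ee | Ced; C -> N | d | CN; N -> d | SN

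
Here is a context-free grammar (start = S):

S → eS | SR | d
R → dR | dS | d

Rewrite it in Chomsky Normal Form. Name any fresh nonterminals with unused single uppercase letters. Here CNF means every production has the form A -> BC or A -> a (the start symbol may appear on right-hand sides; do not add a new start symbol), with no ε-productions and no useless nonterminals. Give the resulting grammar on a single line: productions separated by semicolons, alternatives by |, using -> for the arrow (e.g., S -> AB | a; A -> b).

S -> d | BS | SR; A -> d; B -> e; R -> d | AR | AS

No ε-productions.
No unit productions to eliminate.
TERM: introduce A -> d, B -> e and substitute in every rule of length ≥2.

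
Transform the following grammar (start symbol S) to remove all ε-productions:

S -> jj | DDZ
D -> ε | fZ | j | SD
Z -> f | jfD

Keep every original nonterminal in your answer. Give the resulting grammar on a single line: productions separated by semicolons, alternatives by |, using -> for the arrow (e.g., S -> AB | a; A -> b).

S -> Z | DZ | jj | DDZ; D -> S | j | SD | fZ; Z -> f | jf | jfD

Nullable set: {D}.
S -> DDZ: D, D nullable, giving DDZ | DZ | Z.
Drop D -> ε.
D -> SD: D nullable, giving S | SD.
Z -> jfD: D nullable, giving jf | jfD.
Unchanged (no nullable symbols): S -> jj; D -> fZ; D -> j; Z -> f.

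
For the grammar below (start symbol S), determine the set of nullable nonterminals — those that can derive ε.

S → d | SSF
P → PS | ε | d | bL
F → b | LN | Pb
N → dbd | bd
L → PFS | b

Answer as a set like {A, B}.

{P}

Directly nullable (have an ε-rule): {P}.
Not nullable: F, L, N, S — each has a terminal in every rule's right-hand side or depends on a non-nullable symbol.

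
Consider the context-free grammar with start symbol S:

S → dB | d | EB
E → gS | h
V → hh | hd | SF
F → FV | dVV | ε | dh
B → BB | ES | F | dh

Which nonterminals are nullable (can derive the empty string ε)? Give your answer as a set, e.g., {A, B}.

{B, F}

Directly nullable (have an ε-rule): {F}.
B is nullable via B -> F (every symbol on the right is already known nullable).
Not nullable: E, S, V — each has a terminal in every rule's right-hand side or depends on a non-nullable symbol.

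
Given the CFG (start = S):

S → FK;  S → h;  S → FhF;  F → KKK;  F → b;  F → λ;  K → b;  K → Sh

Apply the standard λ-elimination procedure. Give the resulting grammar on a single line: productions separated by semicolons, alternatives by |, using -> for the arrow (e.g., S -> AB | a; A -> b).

Nullable set: {F}.
S -> FK: F nullable, giving FK | K.
S -> FhF: F, F nullable, giving Fh | FhF | h | hF.
Drop F -> λ.
Unchanged (no nullable symbols): S -> h; F -> KKK; F -> b; K -> Sh; K -> b.

S -> K | h | FK | Fh | hF | FhF; F -> b | KKK; K -> b | Sh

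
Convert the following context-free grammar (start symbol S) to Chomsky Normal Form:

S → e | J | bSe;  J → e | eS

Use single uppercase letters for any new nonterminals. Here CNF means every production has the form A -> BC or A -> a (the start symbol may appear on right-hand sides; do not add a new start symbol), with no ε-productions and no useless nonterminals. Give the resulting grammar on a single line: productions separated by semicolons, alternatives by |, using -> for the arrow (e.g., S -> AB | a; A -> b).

S -> e | AS | BC; A -> e; B -> b; C -> SA

No ε-productions.
After unit-elimination: S -> e | eS | bSe; J -> e | eS.
TERM: introduce B -> b, A -> e and substitute in every rule of length ≥2.
BIN: S -> BSA becomes S -> BC, C -> SA.
Drop unreachable/unproductive: J.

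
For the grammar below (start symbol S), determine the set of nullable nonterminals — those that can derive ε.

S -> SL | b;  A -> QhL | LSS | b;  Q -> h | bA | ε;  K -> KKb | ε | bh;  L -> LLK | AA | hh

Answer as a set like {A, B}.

{K, Q}

Directly nullable (have an ε-rule): {K, Q}.
Not nullable: A, L, S — each has a terminal in every rule's right-hand side or depends on a non-nullable symbol.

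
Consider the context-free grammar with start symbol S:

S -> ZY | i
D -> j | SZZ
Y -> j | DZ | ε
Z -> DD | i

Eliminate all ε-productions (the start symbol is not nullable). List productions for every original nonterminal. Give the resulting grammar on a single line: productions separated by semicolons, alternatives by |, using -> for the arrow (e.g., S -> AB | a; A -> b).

Nullable set: {Y}.
S -> ZY: Y nullable, giving Z | ZY.
Drop Y -> ε.
Unchanged (no nullable symbols): S -> i; D -> SZZ; D -> j; Y -> DZ; Y -> j; Z -> DD; Z -> i.

S -> Z | i | ZY; D -> j | SZZ; Y -> j | DZ; Z -> i | DD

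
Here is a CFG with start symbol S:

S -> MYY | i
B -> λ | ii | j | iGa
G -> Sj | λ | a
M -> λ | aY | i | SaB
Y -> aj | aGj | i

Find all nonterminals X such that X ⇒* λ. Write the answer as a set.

{B, G, M}

Directly nullable (have an ε-rule): {B, G, M}.
Not nullable: S, Y — each has a terminal in every rule's right-hand side or depends on a non-nullable symbol.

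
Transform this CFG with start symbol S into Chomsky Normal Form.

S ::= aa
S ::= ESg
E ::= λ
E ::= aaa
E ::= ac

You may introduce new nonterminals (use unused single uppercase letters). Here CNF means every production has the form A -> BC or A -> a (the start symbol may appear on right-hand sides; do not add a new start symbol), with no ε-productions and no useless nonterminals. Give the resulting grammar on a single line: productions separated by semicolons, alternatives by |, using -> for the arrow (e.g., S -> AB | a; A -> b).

S -> AA | EF | SC; A -> a; B -> c; C -> g; D -> AA; E -> AB | AD; F -> SC

Nullable: {E}; after ε-elimination: S -> Sg | aa | ESg; E -> ac | aaa.
No unit productions to eliminate.
TERM: introduce A -> a, B -> c, C -> g and substitute in every rule of length ≥2.
BIN: E -> AAA becomes E -> AD, D -> AA; S -> ESC becomes S -> EF, F -> SC.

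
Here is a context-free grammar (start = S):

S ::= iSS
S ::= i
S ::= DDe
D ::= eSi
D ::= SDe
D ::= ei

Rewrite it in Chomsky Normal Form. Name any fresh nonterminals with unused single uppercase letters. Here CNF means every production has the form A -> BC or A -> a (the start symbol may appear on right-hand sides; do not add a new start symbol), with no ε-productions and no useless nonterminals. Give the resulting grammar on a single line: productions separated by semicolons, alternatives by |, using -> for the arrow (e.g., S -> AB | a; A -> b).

S -> i | BF | DG; A -> e; B -> i; C -> SB; D -> AB | AC | SE; E -> DA; F -> SS; G -> DA

No ε-productions.
No unit productions to eliminate.
TERM: introduce A -> e, B -> i and substitute in every rule of length ≥2.
BIN: D -> ASB becomes D -> AC, C -> SB; D -> SDA becomes D -> SE, E -> DA; S -> BSS becomes S -> BF, F -> SS; S -> DDA becomes S -> DG, G -> DA.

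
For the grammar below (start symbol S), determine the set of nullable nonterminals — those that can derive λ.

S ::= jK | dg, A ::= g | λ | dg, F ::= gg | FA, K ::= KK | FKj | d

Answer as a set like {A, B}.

{A}

Directly nullable (have an ε-rule): {A}.
Not nullable: F, K, S — each has a terminal in every rule's right-hand side or depends on a non-nullable symbol.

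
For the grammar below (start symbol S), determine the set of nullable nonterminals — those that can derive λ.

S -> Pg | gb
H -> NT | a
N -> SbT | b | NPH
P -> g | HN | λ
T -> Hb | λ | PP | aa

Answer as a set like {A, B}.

Directly nullable (have an ε-rule): {P, T}.
Not nullable: H, N, S — each has a terminal in every rule's right-hand side or depends on a non-nullable symbol.

{P, T}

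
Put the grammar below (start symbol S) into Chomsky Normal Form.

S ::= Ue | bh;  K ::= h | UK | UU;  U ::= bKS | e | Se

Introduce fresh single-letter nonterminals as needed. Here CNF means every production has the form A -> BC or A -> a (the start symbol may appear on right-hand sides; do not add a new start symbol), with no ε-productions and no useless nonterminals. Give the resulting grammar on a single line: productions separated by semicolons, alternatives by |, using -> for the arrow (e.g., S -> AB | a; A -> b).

No ε-productions.
No unit productions to eliminate.
TERM: introduce B -> b, A -> e, C -> h and substitute in every rule of length ≥2.
BIN: U -> BKS becomes U -> BD, D -> KS.

S -> BC | UA; A -> e; B -> b; C -> h; D -> KS; K -> h | UK | UU; U -> e | BD | SA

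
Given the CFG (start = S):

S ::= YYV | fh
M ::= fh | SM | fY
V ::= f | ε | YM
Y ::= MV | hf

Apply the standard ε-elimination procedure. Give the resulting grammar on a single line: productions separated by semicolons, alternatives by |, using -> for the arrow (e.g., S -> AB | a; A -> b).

Nullable set: {V}.
S -> YYV: V nullable, giving YY | YYV.
Drop V -> ε.
Y -> MV: V nullable, giving M | MV.
Unchanged (no nullable symbols): S -> fh; M -> SM; M -> fY; M -> fh; V -> YM; V -> f; Y -> hf.

S -> YY | fh | YYV; M -> SM | fY | fh; V -> f | YM; Y -> M | MV | hf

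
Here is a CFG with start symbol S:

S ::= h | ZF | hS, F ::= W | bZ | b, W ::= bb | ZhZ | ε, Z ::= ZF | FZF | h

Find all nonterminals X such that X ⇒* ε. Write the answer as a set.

{F, W}

Directly nullable (have an ε-rule): {W}.
F is nullable via F -> W (every symbol on the right is already known nullable).
Not nullable: S, Z — each has a terminal in every rule's right-hand side or depends on a non-nullable symbol.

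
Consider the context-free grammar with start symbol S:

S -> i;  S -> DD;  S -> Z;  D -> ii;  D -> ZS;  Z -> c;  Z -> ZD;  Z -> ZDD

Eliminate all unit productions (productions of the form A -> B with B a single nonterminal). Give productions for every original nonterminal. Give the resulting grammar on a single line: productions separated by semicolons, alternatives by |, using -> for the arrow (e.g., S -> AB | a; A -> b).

Unit productions: S->Z.
Unit pairs (A ⇒* B via units): (S,Z).
S: inherits non-unit rules of {S, Z} → DD | ZD | ZDD | c | i.
D: inherits non-unit rules of {D} → ZS | ii.
Z: inherits non-unit rules of {Z} → ZD | ZDD | c.

S -> c | i | DD | ZD | ZDD; D -> ZS | ii; Z -> c | ZD | ZDD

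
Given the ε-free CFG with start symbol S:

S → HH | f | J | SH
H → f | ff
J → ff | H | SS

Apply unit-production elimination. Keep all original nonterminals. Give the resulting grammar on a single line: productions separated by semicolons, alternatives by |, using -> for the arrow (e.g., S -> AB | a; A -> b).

S -> f | HH | SH | SS | ff; H -> f | ff; J -> f | SS | ff

Unit productions: J->H, S->J.
Unit pairs (A ⇒* B via units): (J,H), (S,H), (S,J).
S: inherits non-unit rules of {H, J, S} → HH | SH | SS | f | ff.
H: inherits non-unit rules of {H} → f | ff.
J: inherits non-unit rules of {H, J} → SS | f | ff.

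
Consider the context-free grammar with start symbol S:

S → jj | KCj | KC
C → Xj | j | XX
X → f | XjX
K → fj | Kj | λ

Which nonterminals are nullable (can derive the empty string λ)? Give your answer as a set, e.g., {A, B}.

{K}

Directly nullable (have an ε-rule): {K}.
Not nullable: C, S, X — each has a terminal in every rule's right-hand side or depends on a non-nullable symbol.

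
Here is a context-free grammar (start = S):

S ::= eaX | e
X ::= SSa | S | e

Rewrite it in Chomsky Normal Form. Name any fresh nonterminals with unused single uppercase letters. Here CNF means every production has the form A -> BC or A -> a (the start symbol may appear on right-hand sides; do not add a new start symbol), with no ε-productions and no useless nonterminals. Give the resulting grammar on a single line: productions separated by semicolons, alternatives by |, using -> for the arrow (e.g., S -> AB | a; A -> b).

No ε-productions.
After unit-elimination: S -> e | eaX; X -> e | SSa | eaX.
TERM: introduce B -> a, A -> e and substitute in every rule of length ≥2.
BIN: S -> ABX becomes S -> AC, C -> BX; X -> ABX becomes X -> AD, D -> BX; X -> SSB becomes X -> SE, E -> SB.

S -> e | AC; A -> e; B -> a; C -> BX; D -> BX; E -> SB; X -> e | AD | SE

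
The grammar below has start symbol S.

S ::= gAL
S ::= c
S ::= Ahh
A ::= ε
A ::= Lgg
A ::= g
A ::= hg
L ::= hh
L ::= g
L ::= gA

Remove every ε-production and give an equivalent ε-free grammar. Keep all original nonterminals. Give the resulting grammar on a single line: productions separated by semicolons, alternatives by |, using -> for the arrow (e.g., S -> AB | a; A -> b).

S -> c | gL | hh | Ahh | gAL; A -> g | hg | Lgg; L -> g | gA | hh

Nullable set: {A}.
S -> Ahh: A nullable, giving Ahh | hh.
S -> gAL: A nullable, giving gAL | gL.
Drop A -> ε.
L -> gA: A nullable, giving g | gA.
Unchanged (no nullable symbols): S -> c; A -> Lgg; A -> g; A -> hg; L -> g; L -> hh.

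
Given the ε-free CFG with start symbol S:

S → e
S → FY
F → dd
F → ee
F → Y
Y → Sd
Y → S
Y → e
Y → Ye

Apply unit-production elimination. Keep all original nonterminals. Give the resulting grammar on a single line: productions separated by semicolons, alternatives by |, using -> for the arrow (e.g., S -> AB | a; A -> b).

Unit productions: F->Y, Y->S.
Unit pairs (A ⇒* B via units): (F,S), (F,Y), (Y,S).
S: inherits non-unit rules of {S} → FY | e.
F: inherits non-unit rules of {F, S, Y} → FY | Sd | Ye | dd | e | ee.
Y: inherits non-unit rules of {S, Y} → FY | Sd | Ye | e.

S -> e | FY; F -> e | FY | Sd | Ye | dd | ee; Y -> e | FY | Sd | Ye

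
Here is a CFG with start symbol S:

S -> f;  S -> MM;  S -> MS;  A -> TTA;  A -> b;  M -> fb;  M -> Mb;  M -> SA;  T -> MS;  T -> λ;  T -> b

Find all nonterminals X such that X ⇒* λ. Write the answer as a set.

{T}

Directly nullable (have an ε-rule): {T}.
Not nullable: A, M, S — each has a terminal in every rule's right-hand side or depends on a non-nullable symbol.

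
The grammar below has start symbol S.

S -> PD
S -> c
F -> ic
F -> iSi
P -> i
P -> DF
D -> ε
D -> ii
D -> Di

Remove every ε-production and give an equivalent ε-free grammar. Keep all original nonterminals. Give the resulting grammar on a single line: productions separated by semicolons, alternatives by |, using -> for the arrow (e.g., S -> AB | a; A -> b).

S -> P | c | PD; D -> i | Di | ii; F -> ic | iSi; P -> F | i | DF

Nullable set: {D}.
S -> PD: D nullable, giving P | PD.
Drop D -> ε.
D -> Di: D nullable, giving Di | i.
P -> DF: D nullable, giving DF | F.
Unchanged (no nullable symbols): S -> c; D -> ii; F -> iSi; F -> ic; P -> i.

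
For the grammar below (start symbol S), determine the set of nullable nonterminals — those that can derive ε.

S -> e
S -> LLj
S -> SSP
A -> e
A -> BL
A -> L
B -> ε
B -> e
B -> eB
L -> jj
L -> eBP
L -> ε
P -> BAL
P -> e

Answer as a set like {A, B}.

Directly nullable (have an ε-rule): {B, L}.
A is nullable via A -> L (every symbol on the right is already known nullable).
P is nullable via P -> BAL (every symbol on the right is already known nullable).
Not nullable: S — each has a terminal in every rule's right-hand side or depends on a non-nullable symbol.

{A, B, L, P}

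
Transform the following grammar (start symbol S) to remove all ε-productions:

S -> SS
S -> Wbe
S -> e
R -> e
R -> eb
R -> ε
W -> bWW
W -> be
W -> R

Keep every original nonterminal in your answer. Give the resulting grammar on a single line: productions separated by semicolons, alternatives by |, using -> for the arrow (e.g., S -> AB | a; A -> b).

S -> e | SS | be | Wbe; R -> e | eb; W -> R | b | bW | be | bWW

Nullable set: {R, W}.
S -> Wbe: W nullable, giving Wbe | be.
Drop R -> ε.
W -> R: R nullable, giving R.
W -> bWW: W, W nullable, giving b | bW | bWW.
Unchanged (no nullable symbols): S -> SS; S -> e; R -> e; R -> eb; W -> be.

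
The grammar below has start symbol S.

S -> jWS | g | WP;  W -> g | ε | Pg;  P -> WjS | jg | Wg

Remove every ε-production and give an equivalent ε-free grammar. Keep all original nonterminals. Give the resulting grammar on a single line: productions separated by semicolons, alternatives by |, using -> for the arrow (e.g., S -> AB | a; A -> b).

Nullable set: {W}.
S -> WP: W nullable, giving P | WP.
S -> jWS: W nullable, giving jS | jWS.
P -> Wg: W nullable, giving Wg | g.
P -> WjS: W nullable, giving WjS | jS.
Drop W -> ε.
Unchanged (no nullable symbols): S -> g; P -> jg; W -> Pg; W -> g.

S -> P | g | WP | jS | jWS; P -> g | Wg | jS | jg | WjS; W -> g | Pg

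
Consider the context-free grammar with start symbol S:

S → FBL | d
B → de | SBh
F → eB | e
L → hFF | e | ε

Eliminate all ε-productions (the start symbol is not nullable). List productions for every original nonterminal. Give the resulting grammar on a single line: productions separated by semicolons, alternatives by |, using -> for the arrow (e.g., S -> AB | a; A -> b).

S -> d | FB | FBL; B -> de | SBh; F -> e | eB; L -> e | hFF

Nullable set: {L}.
S -> FBL: L nullable, giving FB | FBL.
Drop L -> ε.
Unchanged (no nullable symbols): S -> d; B -> SBh; B -> de; F -> e; F -> eB; L -> e; L -> hFF.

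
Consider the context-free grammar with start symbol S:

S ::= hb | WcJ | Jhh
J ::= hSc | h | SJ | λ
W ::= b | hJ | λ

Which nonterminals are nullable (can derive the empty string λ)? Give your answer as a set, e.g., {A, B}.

Directly nullable (have an ε-rule): {J, W}.
Not nullable: S — each has a terminal in every rule's right-hand side or depends on a non-nullable symbol.

{J, W}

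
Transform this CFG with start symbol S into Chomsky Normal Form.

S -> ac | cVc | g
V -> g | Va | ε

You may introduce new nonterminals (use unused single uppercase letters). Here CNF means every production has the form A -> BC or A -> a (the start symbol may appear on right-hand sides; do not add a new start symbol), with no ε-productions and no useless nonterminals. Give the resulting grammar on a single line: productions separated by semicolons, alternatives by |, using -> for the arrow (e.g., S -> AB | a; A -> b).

Nullable: {V}; after ε-elimination: S -> g | ac | cc | cVc; V -> a | g | Va.
No unit productions to eliminate.
TERM: introduce A -> a, B -> c and substitute in every rule of length ≥2.
BIN: S -> BVB becomes S -> BC, C -> VB.

S -> g | AB | BB | BC; A -> a; B -> c; C -> VB; V -> a | g | VA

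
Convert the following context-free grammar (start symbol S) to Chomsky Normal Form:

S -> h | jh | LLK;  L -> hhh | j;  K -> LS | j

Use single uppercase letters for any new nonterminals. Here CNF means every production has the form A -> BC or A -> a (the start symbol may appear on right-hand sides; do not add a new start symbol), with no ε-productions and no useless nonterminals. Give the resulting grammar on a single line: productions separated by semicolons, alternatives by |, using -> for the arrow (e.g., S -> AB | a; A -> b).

No ε-productions.
No unit productions to eliminate.
TERM: introduce A -> h, B -> j and substitute in every rule of length ≥2.
BIN: L -> AAA becomes L -> AC, C -> AA; S -> LLK becomes S -> LD, D -> LK.

S -> h | BA | LD; A -> h; B -> j; C -> AA; D -> LK; K -> j | LS; L -> j | AC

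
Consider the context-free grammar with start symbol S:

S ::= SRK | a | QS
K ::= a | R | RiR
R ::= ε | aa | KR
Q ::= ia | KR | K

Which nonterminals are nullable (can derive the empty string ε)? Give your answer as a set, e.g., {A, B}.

Directly nullable (have an ε-rule): {R}.
K is nullable via K -> R (every symbol on the right is already known nullable).
Q is nullable via Q -> K (every symbol on the right is already known nullable).
Not nullable: S — each has a terminal in every rule's right-hand side or depends on a non-nullable symbol.

{K, Q, R}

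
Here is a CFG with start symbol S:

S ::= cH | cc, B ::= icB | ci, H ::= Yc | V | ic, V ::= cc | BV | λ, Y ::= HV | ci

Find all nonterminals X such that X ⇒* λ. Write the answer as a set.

Directly nullable (have an ε-rule): {V}.
H is nullable via H -> V (every symbol on the right is already known nullable).
Y is nullable via Y -> HV (every symbol on the right is already known nullable).
Not nullable: B, S — each has a terminal in every rule's right-hand side or depends on a non-nullable symbol.

{H, V, Y}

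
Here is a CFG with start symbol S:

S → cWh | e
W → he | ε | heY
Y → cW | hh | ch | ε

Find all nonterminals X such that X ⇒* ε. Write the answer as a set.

{W, Y}

Directly nullable (have an ε-rule): {W, Y}.
Not nullable: S — each has a terminal in every rule's right-hand side or depends on a non-nullable symbol.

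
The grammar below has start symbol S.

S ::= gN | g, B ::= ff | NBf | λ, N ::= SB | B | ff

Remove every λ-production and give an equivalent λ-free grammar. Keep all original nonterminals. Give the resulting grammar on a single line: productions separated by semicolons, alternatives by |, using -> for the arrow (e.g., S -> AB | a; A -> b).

S -> g | gN; B -> f | Bf | Nf | ff | NBf; N -> B | S | SB | ff

Nullable set: {B, N}.
S -> gN: N nullable, giving g | gN.
Drop B -> λ.
B -> NBf: N, B nullable, giving Bf | NBf | Nf | f.
N -> B: B nullable, giving B.
N -> SB: B nullable, giving S | SB.
Unchanged (no nullable symbols): S -> g; B -> ff; N -> ff.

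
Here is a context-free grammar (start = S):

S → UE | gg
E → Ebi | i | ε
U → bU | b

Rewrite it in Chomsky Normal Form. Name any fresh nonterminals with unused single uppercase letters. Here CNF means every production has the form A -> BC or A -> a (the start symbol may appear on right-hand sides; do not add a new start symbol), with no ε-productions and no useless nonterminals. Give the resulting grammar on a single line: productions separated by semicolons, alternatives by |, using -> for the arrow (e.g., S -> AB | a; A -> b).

Nullable: {E}; after ε-elimination: S -> U | UE | gg; E -> i | bi | Ebi; U -> b | bU.
After unit-elimination: S -> b | UE | bU | gg; E -> i | bi | Ebi; U -> b | bU.
TERM: introduce A -> b, C -> g, B -> i and substitute in every rule of length ≥2.
BIN: E -> EAB becomes E -> ED, D -> AB.

S -> b | AU | CC | UE; A -> b; B -> i; C -> g; D -> AB; E -> i | AB | ED; U -> b | AU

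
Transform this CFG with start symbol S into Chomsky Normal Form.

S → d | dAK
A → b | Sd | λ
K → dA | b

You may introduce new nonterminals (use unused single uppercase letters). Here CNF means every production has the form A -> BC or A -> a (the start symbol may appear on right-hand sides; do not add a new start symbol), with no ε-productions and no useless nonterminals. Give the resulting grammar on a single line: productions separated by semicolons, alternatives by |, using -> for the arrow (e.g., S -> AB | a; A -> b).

S -> d | BC | BK; A -> b | SB; B -> d; C -> AK; K -> b | d | BA

Nullable: {A}; after ε-elimination: S -> d | dK | dAK; A -> b | Sd; K -> b | d | dA.
No unit productions to eliminate.
TERM: introduce B -> d and substitute in every rule of length ≥2.
BIN: S -> BAK becomes S -> BC, C -> AK.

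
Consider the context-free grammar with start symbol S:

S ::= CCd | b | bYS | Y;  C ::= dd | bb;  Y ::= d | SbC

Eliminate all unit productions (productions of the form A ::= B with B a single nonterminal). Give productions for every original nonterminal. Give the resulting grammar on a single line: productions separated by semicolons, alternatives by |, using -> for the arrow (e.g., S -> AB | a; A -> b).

Unit productions: S->Y.
Unit pairs (A ⇒* B via units): (S,Y).
S: inherits non-unit rules of {S, Y} → CCd | SbC | b | bYS | d.
C: inherits non-unit rules of {C} → bb | dd.
Y: inherits non-unit rules of {Y} → SbC | d.

S -> b | d | CCd | SbC | bYS; C -> bb | dd; Y -> d | SbC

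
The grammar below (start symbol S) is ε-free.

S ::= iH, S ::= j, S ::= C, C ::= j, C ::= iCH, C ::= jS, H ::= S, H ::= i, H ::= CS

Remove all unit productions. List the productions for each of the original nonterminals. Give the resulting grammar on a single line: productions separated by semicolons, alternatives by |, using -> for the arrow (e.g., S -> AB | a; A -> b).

S -> j | iH | jS | iCH; C -> j | jS | iCH; H -> i | j | CS | iH | jS | iCH

Unit productions: H->S, S->C.
Unit pairs (A ⇒* B via units): (H,C), (H,S), (S,C).
S: inherits non-unit rules of {C, S} → iCH | iH | j | jS.
C: inherits non-unit rules of {C} → iCH | j | jS.
H: inherits non-unit rules of {C, H, S} → CS | i | iCH | iH | j | jS.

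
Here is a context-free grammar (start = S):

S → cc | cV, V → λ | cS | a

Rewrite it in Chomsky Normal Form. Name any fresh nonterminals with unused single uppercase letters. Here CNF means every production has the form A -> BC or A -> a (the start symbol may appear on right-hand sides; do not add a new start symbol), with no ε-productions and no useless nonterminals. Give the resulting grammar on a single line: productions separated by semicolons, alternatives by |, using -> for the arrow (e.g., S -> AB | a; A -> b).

S -> c | AA | AV; A -> c; V -> a | AS

Nullable: {V}; after ε-elimination: S -> c | cV | cc; V -> a | cS.
No unit productions to eliminate.
TERM: introduce A -> c and substitute in every rule of length ≥2.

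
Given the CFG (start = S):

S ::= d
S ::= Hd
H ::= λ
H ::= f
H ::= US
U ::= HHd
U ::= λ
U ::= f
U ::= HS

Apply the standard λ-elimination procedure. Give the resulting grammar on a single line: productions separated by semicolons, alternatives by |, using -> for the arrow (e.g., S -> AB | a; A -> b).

S -> d | Hd; H -> S | f | US; U -> S | d | f | HS | Hd | HHd

Nullable set: {H, U}.
S -> Hd: H nullable, giving Hd | d.
Drop H -> λ.
H -> US: U nullable, giving S | US.
Drop U -> λ.
U -> HHd: H, H nullable, giving HHd | Hd | d.
U -> HS: H nullable, giving HS | S.
Unchanged (no nullable symbols): S -> d; H -> f; U -> f.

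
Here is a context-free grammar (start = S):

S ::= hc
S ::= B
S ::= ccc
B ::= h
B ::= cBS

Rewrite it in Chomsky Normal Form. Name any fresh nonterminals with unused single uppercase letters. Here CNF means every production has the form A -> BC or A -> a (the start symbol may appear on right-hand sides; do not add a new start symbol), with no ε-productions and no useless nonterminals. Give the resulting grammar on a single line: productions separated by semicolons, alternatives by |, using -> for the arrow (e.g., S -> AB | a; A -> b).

S -> h | AE | AF | CA; A -> c; B -> h | AD; C -> h; D -> BS; E -> AA; F -> BS

No ε-productions.
After unit-elimination: S -> h | hc | cBS | ccc; B -> h | cBS.
TERM: introduce A -> c, C -> h and substitute in every rule of length ≥2.
BIN: B -> ABS becomes B -> AD, D -> BS; S -> AAA becomes S -> AE, E -> AA; S -> ABS becomes S -> AF, F -> BS.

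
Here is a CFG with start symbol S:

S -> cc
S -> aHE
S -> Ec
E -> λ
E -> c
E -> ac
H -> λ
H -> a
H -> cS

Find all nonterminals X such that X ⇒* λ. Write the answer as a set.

Directly nullable (have an ε-rule): {E, H}.
Not nullable: S — each has a terminal in every rule's right-hand side or depends on a non-nullable symbol.

{E, H}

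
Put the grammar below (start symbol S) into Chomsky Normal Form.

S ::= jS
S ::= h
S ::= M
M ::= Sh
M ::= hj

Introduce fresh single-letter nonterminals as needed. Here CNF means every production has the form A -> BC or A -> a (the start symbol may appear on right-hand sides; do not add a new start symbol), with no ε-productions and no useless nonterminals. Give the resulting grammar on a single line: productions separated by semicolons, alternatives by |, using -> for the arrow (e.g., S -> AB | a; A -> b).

S -> h | AB | BS | SA; A -> h; B -> j

No ε-productions.
After unit-elimination: S -> h | Sh | hj | jS; M -> Sh | hj.
TERM: introduce A -> h, B -> j and substitute in every rule of length ≥2.
Drop unreachable/unproductive: M.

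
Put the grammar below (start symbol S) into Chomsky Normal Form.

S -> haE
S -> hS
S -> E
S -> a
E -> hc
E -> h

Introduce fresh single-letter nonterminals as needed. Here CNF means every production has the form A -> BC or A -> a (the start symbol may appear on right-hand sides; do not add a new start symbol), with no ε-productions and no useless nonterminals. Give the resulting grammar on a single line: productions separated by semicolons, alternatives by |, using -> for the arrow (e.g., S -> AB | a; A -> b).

No ε-productions.
After unit-elimination: S -> a | h | hS | hc | haE; E -> h | hc.
TERM: introduce C -> a, B -> c, A -> h and substitute in every rule of length ≥2.
BIN: S -> ACE becomes S -> AD, D -> CE.

S -> a | h | AB | AD | AS; A -> h; B -> c; C -> a; D -> CE; E -> h | AB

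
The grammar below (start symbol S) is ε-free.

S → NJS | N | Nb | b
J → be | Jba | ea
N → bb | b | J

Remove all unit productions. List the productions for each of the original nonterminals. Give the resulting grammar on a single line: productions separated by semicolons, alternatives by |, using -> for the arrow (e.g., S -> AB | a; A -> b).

Unit productions: N->J, S->N.
Unit pairs (A ⇒* B via units): (N,J), (S,J), (S,N).
S: inherits non-unit rules of {J, N, S} → Jba | NJS | Nb | b | bb | be | ea.
J: inherits non-unit rules of {J} → Jba | be | ea.
N: inherits non-unit rules of {J, N} → Jba | b | bb | be | ea.

S -> b | Nb | bb | be | ea | Jba | NJS; J -> be | ea | Jba; N -> b | bb | be | ea | Jba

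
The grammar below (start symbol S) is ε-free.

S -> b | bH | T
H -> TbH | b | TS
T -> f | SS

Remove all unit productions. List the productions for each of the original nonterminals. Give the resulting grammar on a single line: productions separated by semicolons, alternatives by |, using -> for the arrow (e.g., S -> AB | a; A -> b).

Unit productions: S->T.
Unit pairs (A ⇒* B via units): (S,T).
S: inherits non-unit rules of {S, T} → SS | b | bH | f.
H: inherits non-unit rules of {H} → TS | TbH | b.
T: inherits non-unit rules of {T} → SS | f.

S -> b | f | SS | bH; H -> b | TS | TbH; T -> f | SS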